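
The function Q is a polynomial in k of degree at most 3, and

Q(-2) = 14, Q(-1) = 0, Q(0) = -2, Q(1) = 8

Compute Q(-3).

First differences: -14, -2, 10. Second differences: 12, 12.
Level-2 differences are constant, so Q has degree 2.
Fitting a degree-2 polynomial gives Q(k) = 6k² + 4k - 2.
Then Q(-3) = 40.

40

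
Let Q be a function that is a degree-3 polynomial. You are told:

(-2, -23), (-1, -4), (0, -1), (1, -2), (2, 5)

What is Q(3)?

Write Q(n) = an³ + bn² + cn + d; the 5 given values yield a linear system in the 4 coefficients.
Solving, Q(n) = 2n³ - 2n² - n - 1.
Then Q(3) = 32.

32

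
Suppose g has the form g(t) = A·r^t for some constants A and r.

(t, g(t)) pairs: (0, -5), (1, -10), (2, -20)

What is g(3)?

-40

Consecutive ratio: -10/(-5) = 2, and -20/(-10) = 2, so r = 2.
Then A·2^0 = -5 gives A = -5, and g(t) = -5·2^t.
g(3) = -5·2^3 = -40.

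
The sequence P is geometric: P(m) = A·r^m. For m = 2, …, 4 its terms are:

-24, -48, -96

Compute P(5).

Consecutive ratio: -48/(-24) = 2, and -96/(-48) = 2, so r = 2.
Then A·2^2 = -24 gives A = -6, and P(m) = -6·2^m.
P(5) = -6·2^5 = -192.

-192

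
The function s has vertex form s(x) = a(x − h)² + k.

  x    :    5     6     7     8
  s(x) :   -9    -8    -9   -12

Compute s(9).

-17

First differences 1, -1, -3; second difference -2 = 2a, so a = -1.
Expanding, the x-coefficient is −2ah = 2h; matching it to the data gives h = 6, and then k = -8.
So s(x) = -1(x − 6)² − 8.
s(9) = -1·3² − 8 = -17.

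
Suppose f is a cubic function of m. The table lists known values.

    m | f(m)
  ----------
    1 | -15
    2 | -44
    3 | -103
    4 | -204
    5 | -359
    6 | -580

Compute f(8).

First differences: -29, -59, -101, -155, -221. Second differences: -30, -42, -54, -66. Third differences: -12, -12, -12.
Level-3 differences are constant, so f has degree 3.
Fitting a degree-3 polynomial gives f(m) = -2m³ - 3m² - 6m - 4.
Then f(8) = -1268.

-1268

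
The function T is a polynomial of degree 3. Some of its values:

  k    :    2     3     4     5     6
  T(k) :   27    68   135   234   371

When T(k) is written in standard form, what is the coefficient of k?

First differences: 41, 67, 99, 137. Second differences: 26, 32, 38. Third differences: 6, 6.
Level-3 differences are constant, so T has degree 3.
Fitting a degree-3 polynomial gives T(k) = k³ + 4k² + 2k - 1.
The coefficient of k is 2.

2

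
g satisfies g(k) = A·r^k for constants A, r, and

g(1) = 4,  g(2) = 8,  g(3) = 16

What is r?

2

Consecutive ratio: 8/4 = 2, and 16/8 = 2, so r = 2.
Then A·2^1 = 4 gives A = 2, and g(k) = 2·2^k.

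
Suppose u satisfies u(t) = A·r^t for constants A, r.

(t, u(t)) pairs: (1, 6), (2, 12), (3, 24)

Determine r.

2

Consecutive ratio: 12/6 = 2, and 24/12 = 2, so r = 2.
Then A·2^1 = 6 gives A = 3, and u(t) = 3·2^t.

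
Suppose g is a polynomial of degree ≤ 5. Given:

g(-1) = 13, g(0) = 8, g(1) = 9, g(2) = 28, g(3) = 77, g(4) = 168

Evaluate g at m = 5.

313

Write g(m) = am^5 + bm^4 + cm³ + dm² + em + p; the 6 given values yield a linear system in the 6 coefficients.
Solving, the top 2 coefficients vanish, and g(m) = 2m³ + 3m² - 4m + 8.
Then g(5) = 313.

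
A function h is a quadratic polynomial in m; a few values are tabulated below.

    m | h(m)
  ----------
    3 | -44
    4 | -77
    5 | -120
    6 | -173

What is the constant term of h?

First differences: -33, -43, -53. Second differences: -10, -10.
Level-2 differences are constant, so h has degree 2.
Fitting a degree-2 polynomial gives h(m) = -5m² + 2m - 5.
The constant term is h(0) = -5.

-5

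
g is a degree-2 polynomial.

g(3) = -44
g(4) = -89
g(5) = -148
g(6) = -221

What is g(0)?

First differences: -45, -59, -73. Second differences: -14, -14.
Level-2 differences are constant, so g has degree 2.
Fitting a degree-2 polynomial gives g(n) = -7n² + 4n + 7.
The constant term is g(0) = 7.

7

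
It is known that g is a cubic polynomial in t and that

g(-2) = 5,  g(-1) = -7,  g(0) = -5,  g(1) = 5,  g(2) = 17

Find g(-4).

95

Write g(t) = at³ + bt² + ct + d; the 5 given values yield a linear system in the 4 coefficients.
Solving, g(t) = -t³ + 4t² + 7t - 5.
Then g(-4) = 95.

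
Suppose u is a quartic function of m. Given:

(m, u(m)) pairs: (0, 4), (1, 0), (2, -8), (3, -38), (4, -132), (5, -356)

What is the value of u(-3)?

First differences: -4, -8, -30, -94, -224. Second differences: -4, -22, -64, -130. Third differences: -18, -42, -66. Fourth differences: -24, -24.
Level-4 differences are constant, so u has degree 4.
Fitting a degree-4 polynomial gives u(m) = -m^4 + 3m³ - 4m² - 2m + 4.
Then u(-3) = -188.

-188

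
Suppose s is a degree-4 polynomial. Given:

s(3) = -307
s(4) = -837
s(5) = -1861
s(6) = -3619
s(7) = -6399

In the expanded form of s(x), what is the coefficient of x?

Write s(x) = ax^4 + bx³ + cx² + dx + e; the 5 given values yield a linear system in the 5 coefficients.
Solving, s(x) = -2x^4 - 4x³ - 5x² + 3x - 1.
The coefficient of x is 3.

3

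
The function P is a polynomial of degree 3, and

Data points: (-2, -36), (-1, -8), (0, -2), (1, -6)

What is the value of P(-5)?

Write P(m) = am³ + bm² + cm + d; the 4 given values yield a linear system in the 4 coefficients.
Solving, P(m) = 2m³ - 5m² - m - 2.
Then P(-5) = -372.

-372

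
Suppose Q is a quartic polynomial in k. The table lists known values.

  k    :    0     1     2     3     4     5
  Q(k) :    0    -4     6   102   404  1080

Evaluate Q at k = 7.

Write Q(k) = ak^4 + bk³ + ck² + dk + e; the 6 given values yield a linear system in the 5 coefficients.
Solving, Q(k) = 2k^4 - 7k² + k.
Then Q(7) = 4466.

4466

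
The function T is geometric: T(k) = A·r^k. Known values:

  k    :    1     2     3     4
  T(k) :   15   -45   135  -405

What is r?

-3

Consecutive ratio: -45/15 = -3, and 135/(-45) = -3, so r = -3.
Then A·(-3)^1 = 15 gives A = -5, and T(k) = -5·(-3)^k.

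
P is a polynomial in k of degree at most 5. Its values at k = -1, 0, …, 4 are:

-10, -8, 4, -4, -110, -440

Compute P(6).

First differences: 2, 12, -8, -106, -330. Second differences: 10, -20, -98, -224. Third differences: -30, -78, -126. Fourth differences: -48, -48.
Level-4 differences are constant, so P has degree 4.
Fitting a degree-4 polynomial gives P(k) = -2k^4 - k³ + 7k² + 8k - 8.
Then P(6) = -2516.

-2516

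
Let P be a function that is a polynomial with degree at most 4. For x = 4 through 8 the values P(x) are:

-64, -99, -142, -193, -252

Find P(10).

-394

First differences: -35, -43, -51, -59. Second differences: -8, -8, -8.
Level-2 differences are constant, so P has degree 2.
Fitting a degree-2 polynomial gives P(x) = -4x² + x - 4.
Then P(10) = -394.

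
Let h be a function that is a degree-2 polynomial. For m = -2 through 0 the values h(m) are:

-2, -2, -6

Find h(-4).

-14

Write h(m) = am² + bm + c; the 3 given values yield a linear system in the 3 coefficients.
Solving, h(m) = -2m² - 6m - 6.
Then h(-4) = -14.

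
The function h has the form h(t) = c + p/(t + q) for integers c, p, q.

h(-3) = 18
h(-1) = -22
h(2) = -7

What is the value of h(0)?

-12

(h(t) − c)(t + q) = p for each data point; the three points give a linear system in c and q, then p follows.
Solving: c = -2, q = 2, p = -20, so h(t) = -2 − 20/(t + 2).
Then h(0) = -2 − 20/2 = -12.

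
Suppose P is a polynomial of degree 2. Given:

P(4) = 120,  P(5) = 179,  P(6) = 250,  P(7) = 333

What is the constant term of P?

First differences: 59, 71, 83. Second differences: 12, 12.
Level-2 differences are constant, so P has degree 2.
Fitting a degree-2 polynomial gives P(n) = 6n² + 5n + 4.
The constant term is P(0) = 4.

4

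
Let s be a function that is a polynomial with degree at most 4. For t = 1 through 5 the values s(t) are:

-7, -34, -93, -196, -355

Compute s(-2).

First differences: -27, -59, -103, -159. Second differences: -32, -44, -56. Third differences: -12, -12.
Level-3 differences are constant, so s has degree 3.
Fitting a degree-3 polynomial gives s(t) = -2t³ - 4t² - t.
Then s(-2) = 2.

2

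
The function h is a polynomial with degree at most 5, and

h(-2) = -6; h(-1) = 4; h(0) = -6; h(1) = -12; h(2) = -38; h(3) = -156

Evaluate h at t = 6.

Write h(t) = at^5 + bt^4 + ct³ + dt² + et + p; the 6 given values yield a linear system in the 6 coefficients.
Solving, the leading coefficient vanishes, and h(t) = -2t^4 + 4t² - 8t - 6.
Then h(6) = -2502.

-2502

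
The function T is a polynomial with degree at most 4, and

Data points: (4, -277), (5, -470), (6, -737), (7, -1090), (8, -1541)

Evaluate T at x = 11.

-3602

Write T(x) = ax^4 + bx³ + cx² + dx + e; the 5 given values yield a linear system in the 5 coefficients.
Solving, the leading coefficient vanishes, and T(x) = -2x³ - 7x² - 8x - 5.
Then T(11) = -3602.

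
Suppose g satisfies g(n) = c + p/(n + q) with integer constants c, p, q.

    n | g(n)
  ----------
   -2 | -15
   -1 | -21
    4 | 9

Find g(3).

(g(n) − c)(n + q) = p for each data point; the three points give a linear system in c and q, then p follows.
Solving: c = -3, q = -1, p = 36, so g(n) = -3 + 36/(n − 1).
Then g(3) = -3 + 36/2 = 15.

15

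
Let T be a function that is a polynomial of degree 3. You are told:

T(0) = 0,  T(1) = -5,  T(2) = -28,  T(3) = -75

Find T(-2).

-20

Write T(m) = am³ + bm² + cm + d; the 4 given values yield a linear system in the 4 coefficients.
Solving, T(m) = -m³ - 6m² + 2m.
Then T(-2) = -20.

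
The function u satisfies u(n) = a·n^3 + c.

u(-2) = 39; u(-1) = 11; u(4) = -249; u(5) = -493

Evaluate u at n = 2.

-25

From u(-2) = 39 and u(-1) = 11: -8a + c = 39 and -1a + c = 11.
Subtracting: 7a = -28, so a = -4; then c = 39 − (-4)·(-8) = 7.
So u(n) = -4n³ + 7, and u(2) = -25.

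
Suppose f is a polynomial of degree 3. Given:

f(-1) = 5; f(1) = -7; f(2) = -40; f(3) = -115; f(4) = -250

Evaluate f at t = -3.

65

Write f(t) = at³ + bt² + ct + d; the 5 given values yield a linear system in the 4 coefficients.
Solving, f(t) = -3t³ - 3t² - 3t + 2.
Then f(-3) = 65.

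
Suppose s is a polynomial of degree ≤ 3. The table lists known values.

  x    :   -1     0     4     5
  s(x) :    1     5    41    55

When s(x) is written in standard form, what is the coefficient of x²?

1

Write s(x) = ax³ + bx² + cx + d; the 4 given values yield a linear system in the 4 coefficients.
Solving, the leading coefficient vanishes, and s(x) = x² + 5x + 5.
The coefficient of x² is 1.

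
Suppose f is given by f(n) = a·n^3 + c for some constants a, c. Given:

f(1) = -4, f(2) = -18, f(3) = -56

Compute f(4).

-130

From f(1) = -4 and f(2) = -18: 1a + c = -4 and 8a + c = -18.
Subtracting: 7a = -14, so a = -2; then c = -4 − (-2)·1 = -2.
So f(n) = -2n³ − 2, and f(4) = -130.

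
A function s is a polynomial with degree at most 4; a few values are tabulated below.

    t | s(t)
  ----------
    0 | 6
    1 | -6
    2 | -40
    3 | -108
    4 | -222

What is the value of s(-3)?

First differences: -12, -34, -68, -114. Second differences: -22, -34, -46. Third differences: -12, -12.
Level-3 differences are constant, so s has degree 3.
Fitting a degree-3 polynomial gives s(t) = -2t³ - 5t² - 5t + 6.
Then s(-3) = 30.

30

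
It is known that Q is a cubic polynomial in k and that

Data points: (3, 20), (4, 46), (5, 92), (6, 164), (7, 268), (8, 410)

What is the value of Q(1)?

First differences: 26, 46, 72, 104, 142. Second differences: 20, 26, 32, 38. Third differences: 6, 6, 6.
Level-3 differences are constant, so Q has degree 3.
Fitting a degree-3 polynomial gives Q(k) = k³ - 2k² + 3k + 2.
Then Q(1) = 4.

4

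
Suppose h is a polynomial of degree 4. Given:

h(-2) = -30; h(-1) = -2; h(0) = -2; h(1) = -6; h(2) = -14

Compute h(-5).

Write h(x) = ax^4 + bx³ + cx² + dx + e; the 5 given values yield a linear system in the 5 coefficients.
Solving, h(x) = -x^4 + 2x³ - x² - 4x - 2.
Then h(-5) = -882.

-882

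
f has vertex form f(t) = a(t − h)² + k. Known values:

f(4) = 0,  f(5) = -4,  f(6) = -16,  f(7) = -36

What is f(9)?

First differences -4, -12, -20; second difference -8 = 2a, so a = -4.
Expanding, the t-coefficient is −2ah = 8h; matching it to the data gives h = 4, and then k = 0.
So f(t) = -4(t − 4)² + 0.
f(9) = -4·5² + 0 = -100.

-100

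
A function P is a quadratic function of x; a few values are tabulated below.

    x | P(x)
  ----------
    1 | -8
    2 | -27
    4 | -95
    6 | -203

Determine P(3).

-56

Write P(x) = ax² + bx + c; the 4 given values yield a linear system in the 3 coefficients.
Solving, P(x) = -5x² - 4x + 1.
Then P(3) = -56.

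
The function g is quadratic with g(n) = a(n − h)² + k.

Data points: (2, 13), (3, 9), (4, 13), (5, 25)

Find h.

3

First differences -4, 4, 12; second difference 8 = 2a, so a = 4.
Expanding, the n-coefficient is −2ah = -8h; matching it to the data gives h = 3, and then k = 9.
So g(n) = 4(n − 3)² + 9.
Hence h = 3.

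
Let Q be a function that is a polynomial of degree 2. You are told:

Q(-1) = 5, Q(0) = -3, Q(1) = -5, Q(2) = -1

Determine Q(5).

Write Q(x) = ax² + bx + c; the 4 given values yield a linear system in the 3 coefficients.
Solving, Q(x) = 3x² - 5x - 3.
Then Q(5) = 47.

47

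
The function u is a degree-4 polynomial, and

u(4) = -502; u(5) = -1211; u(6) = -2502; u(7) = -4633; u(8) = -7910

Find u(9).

-12687

Write u(x) = ax^4 + bx³ + cx² + dx + e; the 5 given values yield a linear system in the 5 coefficients.
Solving, u(x) = -2x^4 + x³ - 4x² + 4x - 6.
Then u(9) = -12687.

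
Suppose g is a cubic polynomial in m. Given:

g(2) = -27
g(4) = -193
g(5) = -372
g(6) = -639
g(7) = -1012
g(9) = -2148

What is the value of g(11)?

Write g(m) = am³ + bm² + cm + d; the 6 given values yield a linear system in the 4 coefficients.
Solving, g(m) = -3m³ + m² - 5m + 3.
Then g(11) = -3924.

-3924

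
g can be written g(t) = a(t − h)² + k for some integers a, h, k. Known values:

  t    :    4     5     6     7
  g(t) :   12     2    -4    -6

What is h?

7

First differences -10, -6, -2; second difference 4 = 2a, so a = 2.
Expanding, the t-coefficient is −2ah = -4h; matching it to the data gives h = 7, and then k = -6.
So g(t) = 2(t − 7)² − 6.
Hence h = 7.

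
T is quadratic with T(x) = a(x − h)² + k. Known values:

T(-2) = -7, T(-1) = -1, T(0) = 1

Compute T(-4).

-31

First differences 6, 2; second difference -4 = 2a, so a = -2.
Expanding, the x-coefficient is −2ah = 4h; matching it to the data gives h = 0, and then k = 1.
So T(x) = -2(x + 0)² + 1.
T(-4) = -2·(-4)² + 1 = -31.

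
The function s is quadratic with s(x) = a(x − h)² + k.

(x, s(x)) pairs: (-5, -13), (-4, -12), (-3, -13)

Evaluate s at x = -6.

-16

First differences 1, -1; second difference -2 = 2a, so a = -1.
Expanding, the x-coefficient is −2ah = 2h; matching it to the data gives h = -4, and then k = -12.
So s(x) = -1(x + 4)² − 12.
s(-6) = -1·(-2)² − 12 = -16.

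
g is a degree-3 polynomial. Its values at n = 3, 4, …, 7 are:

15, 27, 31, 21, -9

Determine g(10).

-279

First differences: 12, 4, -10, -30. Second differences: -8, -14, -20. Third differences: -6, -6.
Level-3 differences are constant, so g has degree 3.
Fitting a degree-3 polynomial gives g(n) = -n³ + 8n² - 7n - 9.
Then g(10) = -279.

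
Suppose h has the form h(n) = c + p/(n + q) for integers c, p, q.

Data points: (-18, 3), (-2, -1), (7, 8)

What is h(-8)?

2

(h(n) − c)(n + q) = p for each data point; the three points give a linear system in c and q, then p follows.
Solving: c = 4, q = -2, p = 20, so h(n) = 4 + 20/(n − 2).
Then h(-8) = 4 + 20/(-10) = 2.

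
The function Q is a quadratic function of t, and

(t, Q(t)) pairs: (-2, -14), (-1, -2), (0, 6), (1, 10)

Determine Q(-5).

Write Q(t) = at² + bt + c; the 4 given values yield a linear system in the 3 coefficients.
Solving, Q(t) = -2t² + 6t + 6.
Then Q(-5) = -74.

-74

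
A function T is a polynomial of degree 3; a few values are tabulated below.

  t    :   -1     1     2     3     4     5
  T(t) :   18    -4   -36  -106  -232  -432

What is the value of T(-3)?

Write T(t) = at³ + bt² + ct + d; the 6 given values yield a linear system in the 4 coefficients.
Solving, T(t) = -3t³ - t² - 8t + 8.
Then T(-3) = 104.

104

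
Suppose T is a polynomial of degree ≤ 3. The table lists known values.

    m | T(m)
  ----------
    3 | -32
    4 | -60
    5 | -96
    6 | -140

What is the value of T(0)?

First differences: -28, -36, -44. Second differences: -8, -8.
Level-2 differences are constant, so T has degree 2.
Fitting a degree-2 polynomial gives T(m) = -4m² + 4.
Then T(0) = 4.

4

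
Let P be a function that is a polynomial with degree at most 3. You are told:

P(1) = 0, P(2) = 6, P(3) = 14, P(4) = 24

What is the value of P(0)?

First differences: 6, 8, 10. Second differences: 2, 2.
Level-2 differences are constant, so P has degree 2.
Fitting a degree-2 polynomial gives P(x) = x² + 3x - 4.
Then P(0) = -4.

-4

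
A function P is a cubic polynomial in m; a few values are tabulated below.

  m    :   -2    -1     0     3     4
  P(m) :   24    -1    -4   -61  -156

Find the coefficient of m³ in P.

Write P(m) = am³ + bm² + cm + d; the 5 given values yield a linear system in the 4 coefficients.
Solving, P(m) = -3m³ + 2m² + 2m - 4.
The coefficient of m³ is -3.

-3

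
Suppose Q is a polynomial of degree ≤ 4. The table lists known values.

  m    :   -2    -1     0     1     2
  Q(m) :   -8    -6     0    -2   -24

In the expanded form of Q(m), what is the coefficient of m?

Write Q(m) = am^4 + bm³ + cm² + dm + e; the 5 given values yield a linear system in the 5 coefficients.
Solving, the leading coefficient vanishes, and Q(m) = -2m³ - 4m² + 4m.
The coefficient of m is 4.

4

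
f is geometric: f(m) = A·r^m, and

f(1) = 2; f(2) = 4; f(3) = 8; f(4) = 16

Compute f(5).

Consecutive ratio: 4/2 = 2, and 8/4 = 2, so r = 2.
Then A·2^1 = 2 gives A = 1, and f(m) = 1·2^m.
f(5) = 1·2^5 = 32.

32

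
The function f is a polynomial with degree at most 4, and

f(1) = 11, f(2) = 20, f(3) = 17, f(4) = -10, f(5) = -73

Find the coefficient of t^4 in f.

0

First differences: 9, -3, -27, -63. Second differences: -12, -24, -36. Third differences: -12, -12.
Level-3 differences are constant, so f has degree 3.
Fitting a degree-3 polynomial gives f(t) = -2t³ + 6t² + 5t + 2.
The coefficient of t^4 is 0.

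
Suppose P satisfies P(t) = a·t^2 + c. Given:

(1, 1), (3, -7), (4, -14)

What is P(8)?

From P(1) = 1 and P(3) = -7: 1a + c = 1 and 9a + c = -7.
Subtracting: 8a = -8, so a = -1; then c = 1 − (-1)·1 = 2.
So P(t) = -1t² + 2, and P(8) = -62.

-62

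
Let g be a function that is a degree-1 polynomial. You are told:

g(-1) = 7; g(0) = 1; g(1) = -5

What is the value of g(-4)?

First differences: -6, -6.
Level-1 differences are constant, so g has degree 1.
Fitting a degree-1 polynomial gives g(k) = -6k + 1.
Then g(-4) = 25.

25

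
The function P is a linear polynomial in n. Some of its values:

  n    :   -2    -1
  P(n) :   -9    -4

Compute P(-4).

Write P(n) = an + b; the 2 given values yield a linear system in the 2 coefficients.
Solving, P(n) = 5n + 1.
Then P(-4) = -19.

-19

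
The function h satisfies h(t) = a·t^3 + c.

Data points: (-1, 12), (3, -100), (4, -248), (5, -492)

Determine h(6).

From h(-1) = 12 and h(3) = -100: -1a + c = 12 and 27a + c = -100.
Subtracting: 28a = -112, so a = -4; then c = 12 − (-4)·(-1) = 8.
So h(t) = -4t³ + 8, and h(6) = -856.

-856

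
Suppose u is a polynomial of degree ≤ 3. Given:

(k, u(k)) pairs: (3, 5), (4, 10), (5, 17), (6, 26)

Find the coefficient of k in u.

First differences: 5, 7, 9. Second differences: 2, 2.
Level-2 differences are constant, so u has degree 2.
Fitting a degree-2 polynomial gives u(k) = k² - 2k + 2.
The coefficient of k is -2.

-2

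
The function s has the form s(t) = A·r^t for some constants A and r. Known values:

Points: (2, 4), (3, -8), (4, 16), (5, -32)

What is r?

-2

Consecutive ratio: -8/4 = -2, and 16/(-8) = -2, so r = -2.
Then A·(-2)^2 = 4 gives A = 1, and s(t) = 1·(-2)^t.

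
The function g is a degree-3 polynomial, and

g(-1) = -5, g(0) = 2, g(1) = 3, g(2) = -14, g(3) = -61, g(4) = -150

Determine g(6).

-502

First differences: 7, 1, -17, -47, -89. Second differences: -6, -18, -30, -42. Third differences: -12, -12, -12.
Level-3 differences are constant, so g has degree 3.
Fitting a degree-3 polynomial gives g(m) = -2m³ - 3m² + 6m + 2.
Then g(6) = -502.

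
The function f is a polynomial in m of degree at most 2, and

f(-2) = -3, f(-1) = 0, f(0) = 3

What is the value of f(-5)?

-12

First differences: 3, 3.
Level-1 differences are constant, so f has degree 1.
Fitting a degree-1 polynomial gives f(m) = 3m + 3.
Then f(-5) = -12.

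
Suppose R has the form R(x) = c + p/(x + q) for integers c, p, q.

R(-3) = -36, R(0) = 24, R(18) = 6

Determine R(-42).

3

(R(x) − c)(x + q) = p for each data point; the three points give a linear system in c and q, then p follows.
Solving: c = 4, q = 2, p = 40, so R(x) = 4 + 40/(x + 2).
Then R(-42) = 4 + 40/(-40) = 3.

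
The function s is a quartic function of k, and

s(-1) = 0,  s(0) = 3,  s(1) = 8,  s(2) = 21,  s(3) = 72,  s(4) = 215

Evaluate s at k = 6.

1113

First differences: 3, 5, 13, 51, 143. Second differences: 2, 8, 38, 92. Third differences: 6, 30, 54. Fourth differences: 24, 24.
Level-4 differences are constant, so s has degree 4.
Fitting a degree-4 polynomial gives s(k) = k^4 - k³ + 5k + 3.
Then s(6) = 1113.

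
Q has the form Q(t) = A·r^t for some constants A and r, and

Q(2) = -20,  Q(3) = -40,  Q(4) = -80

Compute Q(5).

-160

Consecutive ratio: -40/(-20) = 2, and -80/(-40) = 2, so r = 2.
Then A·2^2 = -20 gives A = -5, and Q(t) = -5·2^t.
Q(5) = -5·2^5 = -160.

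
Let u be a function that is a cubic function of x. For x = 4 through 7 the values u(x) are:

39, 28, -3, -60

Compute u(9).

Write u(x) = ax³ + bx² + cx + d; the 4 given values yield a linear system in the 4 coefficients.
Solving, u(x) = -x³ + 5x² + 5x + 3.
Then u(9) = -276.

-276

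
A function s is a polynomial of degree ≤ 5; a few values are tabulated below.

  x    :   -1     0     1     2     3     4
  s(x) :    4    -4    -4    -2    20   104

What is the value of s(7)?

1508

First differences: -8, 0, 2, 22, 84. Second differences: 8, 2, 20, 62. Third differences: -6, 18, 42. Fourth differences: 24, 24.
Level-4 differences are constant, so s has degree 4.
Fitting a degree-4 polynomial gives s(x) = x^4 - 3x³ + 3x² - x - 4.
Then s(7) = 1508.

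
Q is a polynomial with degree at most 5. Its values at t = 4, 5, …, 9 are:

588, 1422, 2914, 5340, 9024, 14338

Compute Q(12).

44500

First differences: 834, 1492, 2426, 3684, 5314. Second differences: 658, 934, 1258, 1630. Third differences: 276, 324, 372. Fourth differences: 48, 48.
Level-4 differences are constant, so Q has degree 4.
Fitting a degree-4 polynomial gives Q(t) = 2t^4 + 2t³ - 3t² + t - 8.
Then Q(12) = 44500.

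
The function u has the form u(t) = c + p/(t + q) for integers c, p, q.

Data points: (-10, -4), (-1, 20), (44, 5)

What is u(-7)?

-12

(u(t) − c)(t + q) = p for each data point; the three points give a linear system in c and q, then p follows.
Solving: c = 4, q = 4, p = 48, so u(t) = 4 + 48/(t + 4).
Then u(-7) = 4 + 48/(-3) = -12.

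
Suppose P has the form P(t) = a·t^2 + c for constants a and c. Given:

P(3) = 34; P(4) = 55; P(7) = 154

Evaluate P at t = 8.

From P(3) = 34 and P(4) = 55: 9a + c = 34 and 16a + c = 55.
Subtracting: 7a = 21, so a = 3; then c = 34 − 3·9 = 7.
So P(t) = 3t² + 7, and P(8) = 199.

199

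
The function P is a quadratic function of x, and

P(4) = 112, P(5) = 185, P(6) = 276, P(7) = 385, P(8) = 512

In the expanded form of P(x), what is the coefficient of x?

First differences: 73, 91, 109, 127. Second differences: 18, 18, 18.
Level-2 differences are constant, so P has degree 2.
Fitting a degree-2 polynomial gives P(x) = 9x² - 8x.
The coefficient of x is -8.

-8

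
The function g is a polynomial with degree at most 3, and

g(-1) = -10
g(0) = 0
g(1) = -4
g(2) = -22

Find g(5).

-160

First differences: 10, -4, -18. Second differences: -14, -14.
Level-2 differences are constant, so g has degree 2.
Fitting a degree-2 polynomial gives g(t) = -7t² + 3t.
Then g(5) = -160.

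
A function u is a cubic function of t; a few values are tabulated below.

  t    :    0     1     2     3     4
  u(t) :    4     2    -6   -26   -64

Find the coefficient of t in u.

-1

First differences: -2, -8, -20, -38. Second differences: -6, -12, -18. Third differences: -6, -6.
Level-3 differences are constant, so u has degree 3.
Fitting a degree-3 polynomial gives u(t) = -t³ - t + 4.
The coefficient of t is -1.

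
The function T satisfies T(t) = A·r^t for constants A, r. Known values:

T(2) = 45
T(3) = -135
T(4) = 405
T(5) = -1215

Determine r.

-3

Consecutive ratio: -135/45 = -3, and 405/(-135) = -3, so r = -3.
Then A·(-3)^2 = 45 gives A = 5, and T(t) = 5·(-3)^t.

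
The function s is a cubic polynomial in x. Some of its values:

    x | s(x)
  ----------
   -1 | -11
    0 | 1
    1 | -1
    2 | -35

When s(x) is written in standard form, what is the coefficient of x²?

-7

Write s(x) = ax³ + bx² + cx + d; the 4 given values yield a linear system in the 4 coefficients.
Solving, s(x) = -3x³ - 7x² + 8x + 1.
The coefficient of x² is -7.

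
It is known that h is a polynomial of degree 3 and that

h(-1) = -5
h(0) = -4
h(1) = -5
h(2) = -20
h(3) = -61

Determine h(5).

Write h(x) = ax³ + bx² + cx + d; the 5 given values yield a linear system in the 4 coefficients.
Solving, h(x) = -2x³ - x² + 2x - 4.
Then h(5) = -269.

-269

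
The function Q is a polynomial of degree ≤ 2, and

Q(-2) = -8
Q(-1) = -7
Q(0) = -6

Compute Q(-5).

First differences: 1, 1.
Level-1 differences are constant, so Q has degree 1.
Fitting a degree-1 polynomial gives Q(n) = n - 6.
Then Q(-5) = -11.

-11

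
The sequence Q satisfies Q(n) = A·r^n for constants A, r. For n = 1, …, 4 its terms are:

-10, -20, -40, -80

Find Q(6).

-320

Consecutive ratio: -20/(-10) = 2, and -40/(-20) = 2, so r = 2.
Then A·2^1 = -10 gives A = -5, and Q(n) = -5·2^n.
Q(6) = -5·2^6 = -320.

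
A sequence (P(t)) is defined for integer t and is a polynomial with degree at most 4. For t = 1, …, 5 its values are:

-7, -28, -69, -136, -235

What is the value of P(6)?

-372

First differences: -21, -41, -67, -99. Second differences: -20, -26, -32. Third differences: -6, -6.
Level-3 differences are constant, so P has degree 3.
Fitting a degree-3 polynomial gives P(t) = -t³ - 4t² - 2t.
Then P(6) = -372.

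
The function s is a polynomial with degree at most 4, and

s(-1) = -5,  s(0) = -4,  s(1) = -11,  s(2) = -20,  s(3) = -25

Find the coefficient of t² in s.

-4

Write s(t) = at^4 + bt³ + ct² + dt + e; the 5 given values yield a linear system in the 5 coefficients.
Solving, the leading coefficient vanishes, and s(t) = t³ - 4t² - 4t - 4.
The coefficient of t² is -4.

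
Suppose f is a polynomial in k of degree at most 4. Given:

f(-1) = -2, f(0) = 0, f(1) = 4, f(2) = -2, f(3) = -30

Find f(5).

Write f(k) = ak^4 + bk³ + ck² + dk + e; the 5 given values yield a linear system in the 5 coefficients.
Solving, the leading coefficient vanishes, and f(k) = -2k³ + k² + 5k.
Then f(5) = -200.

-200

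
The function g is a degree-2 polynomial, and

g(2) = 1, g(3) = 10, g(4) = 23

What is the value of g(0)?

-5

Write g(t) = at² + bt + c; the 3 given values yield a linear system in the 3 coefficients.
Solving, g(t) = 2t² - t - 5.
Then g(0) = -5.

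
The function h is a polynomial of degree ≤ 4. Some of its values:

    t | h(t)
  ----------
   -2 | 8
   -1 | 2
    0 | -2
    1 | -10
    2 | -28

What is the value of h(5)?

-202

First differences: -6, -4, -8, -18. Second differences: 2, -4, -10. Third differences: -6, -6.
Level-3 differences are constant, so h has degree 3.
Fitting a degree-3 polynomial gives h(t) = -t³ - 2t² - 5t - 2.
Then h(5) = -202.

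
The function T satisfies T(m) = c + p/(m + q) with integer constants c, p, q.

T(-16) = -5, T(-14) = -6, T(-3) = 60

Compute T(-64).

(T(m) − c)(m + q) = p for each data point; the three points give a linear system in c and q, then p follows.
Solving: c = 0, q = 4, p = 60, so T(m) = 60/(m + 4).
Then T(-64) = 0 + 60/(-60) = -1.

-1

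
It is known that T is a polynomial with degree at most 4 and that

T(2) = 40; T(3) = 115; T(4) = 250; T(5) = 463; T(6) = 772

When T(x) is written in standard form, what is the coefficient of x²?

Write T(x) = ax^4 + bx³ + cx² + dx + e; the 5 given values yield a linear system in the 5 coefficients.
Solving, the leading coefficient vanishes, and T(x) = 3x³ + 3x² + 3x - 2.
The coefficient of x² is 3.

3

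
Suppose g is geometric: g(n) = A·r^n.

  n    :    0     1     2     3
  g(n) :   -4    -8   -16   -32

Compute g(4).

-64

Consecutive ratio: -8/(-4) = 2, and -16/(-8) = 2, so r = 2.
Then A·2^0 = -4 gives A = -4, and g(n) = -4·2^n.
g(4) = -4·2^4 = -64.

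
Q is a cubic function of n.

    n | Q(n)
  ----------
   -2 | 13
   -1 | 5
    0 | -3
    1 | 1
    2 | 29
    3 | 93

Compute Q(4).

205

First differences: -8, -8, 4, 28, 64. Second differences: 0, 12, 24, 36. Third differences: 12, 12, 12.
Level-3 differences are constant, so Q has degree 3.
Fitting a degree-3 polynomial gives Q(n) = 2n³ + 6n² - 4n - 3.
Then Q(4) = 205.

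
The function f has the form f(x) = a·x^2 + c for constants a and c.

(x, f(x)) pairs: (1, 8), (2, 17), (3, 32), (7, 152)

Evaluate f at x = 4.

From f(1) = 8 and f(2) = 17: 1a + c = 8 and 4a + c = 17.
Subtracting: 3a = 9, so a = 3; then c = 8 − 3·1 = 5.
So f(x) = 3x² + 5, and f(4) = 53.

53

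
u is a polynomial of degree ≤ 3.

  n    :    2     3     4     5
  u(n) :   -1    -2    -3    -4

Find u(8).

-7

First differences: -1, -1, -1.
Level-1 differences are constant, so u has degree 1.
Fitting a degree-1 polynomial gives u(n) = -n + 1.
Then u(8) = -7.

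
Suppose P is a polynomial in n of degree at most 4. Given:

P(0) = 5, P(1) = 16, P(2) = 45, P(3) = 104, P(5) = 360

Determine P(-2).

-11

Write P(n) = an^4 + bn³ + cn² + dn + e; the 5 given values yield a linear system in the 5 coefficients.
Solving, the leading coefficient vanishes, and P(n) = 2n³ + 3n² + 6n + 5.
Then P(-2) = -11.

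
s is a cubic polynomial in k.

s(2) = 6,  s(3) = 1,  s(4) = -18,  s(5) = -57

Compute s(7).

-219

Write s(k) = ak³ + bk² + ck + d; the 4 given values yield a linear system in the 4 coefficients.
Solving, s(k) = -k³ + 2k² + 4k - 2.
Then s(7) = -219.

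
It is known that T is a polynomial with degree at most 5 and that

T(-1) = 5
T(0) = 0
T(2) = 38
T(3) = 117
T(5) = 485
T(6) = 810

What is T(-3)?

-27

Write T(k) = ak^5 + bk^4 + ck³ + dk² + ek + p; the 6 given values yield a linear system in the 6 coefficients.
Solving, the top 2 coefficients vanish, and T(k) = 3k³ + 5k² - 3k.
Then T(-3) = -27.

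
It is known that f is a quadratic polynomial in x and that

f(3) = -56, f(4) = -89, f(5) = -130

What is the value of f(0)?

Write f(x) = ax² + bx + c; the 3 given values yield a linear system in the 3 coefficients.
Solving, f(x) = -4x² - 5x - 5.
Then f(0) = -5.

-5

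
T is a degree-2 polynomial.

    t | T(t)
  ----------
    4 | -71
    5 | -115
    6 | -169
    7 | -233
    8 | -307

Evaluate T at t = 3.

-37

First differences: -44, -54, -64, -74. Second differences: -10, -10, -10.
Level-2 differences are constant, so T has degree 2.
Fitting a degree-2 polynomial gives T(t) = -5t² + t + 5.
Then T(3) = -37.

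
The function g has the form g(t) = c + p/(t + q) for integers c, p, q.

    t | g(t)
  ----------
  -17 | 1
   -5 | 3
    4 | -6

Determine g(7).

(g(t) − c)(t + q) = p for each data point; the three points give a linear system in c and q, then p follows.
Solving: c = 0, q = -1, p = -18, so g(t) = -18/(t − 1).
Then g(7) = 0 − 18/6 = -3.

-3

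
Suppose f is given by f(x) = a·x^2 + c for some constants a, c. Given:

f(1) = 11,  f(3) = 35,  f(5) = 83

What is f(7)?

155

From f(1) = 11 and f(3) = 35: 1a + c = 11 and 9a + c = 35.
Subtracting: 8a = 24, so a = 3; then c = 11 − 3·1 = 8.
So f(x) = 3x² + 8, and f(7) = 155.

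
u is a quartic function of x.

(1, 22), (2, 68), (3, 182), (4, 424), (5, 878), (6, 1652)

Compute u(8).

First differences: 46, 114, 242, 454, 774. Second differences: 68, 128, 212, 320. Third differences: 60, 84, 108. Fourth differences: 24, 24.
Level-4 differences are constant, so u has degree 4.
Fitting a degree-4 polynomial gives u(x) = x^4 + 9x² + 4x + 8.
Then u(8) = 4712.

4712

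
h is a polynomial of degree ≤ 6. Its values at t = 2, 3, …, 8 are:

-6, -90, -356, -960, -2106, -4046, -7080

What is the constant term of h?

First differences: -84, -266, -604, -1146, -1940, -3034. Second differences: -182, -338, -542, -794, -1094. Third differences: -156, -204, -252, -300. Fourth differences: -48, -48, -48.
Level-4 differences are constant, so h has degree 4.
Fitting a degree-4 polynomial gives h(t) = -2t^4 + 2t³ + t² + 3t.
The constant term is h(0) = 0.

0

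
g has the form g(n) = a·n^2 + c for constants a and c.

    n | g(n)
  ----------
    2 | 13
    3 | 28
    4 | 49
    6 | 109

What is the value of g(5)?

76

From g(2) = 13 and g(3) = 28: 4a + c = 13 and 9a + c = 28.
Subtracting: 5a = 15, so a = 3; then c = 13 − 3·4 = 1.
So g(n) = 3n² + 1, and g(5) = 76.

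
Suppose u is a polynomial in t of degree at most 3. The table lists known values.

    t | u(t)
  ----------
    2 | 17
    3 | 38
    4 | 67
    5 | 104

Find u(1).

First differences: 21, 29, 37. Second differences: 8, 8.
Level-2 differences are constant, so u has degree 2.
Fitting a degree-2 polynomial gives u(t) = 4t² + t - 1.
Then u(1) = 4.

4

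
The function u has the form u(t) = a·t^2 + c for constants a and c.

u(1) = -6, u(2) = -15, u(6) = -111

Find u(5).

-78

From u(1) = -6 and u(2) = -15: 1a + c = -6 and 4a + c = -15.
Subtracting: 3a = -9, so a = -3; then c = -6 − (-3)·1 = -3.
So u(t) = -3t² − 3, and u(5) = -78.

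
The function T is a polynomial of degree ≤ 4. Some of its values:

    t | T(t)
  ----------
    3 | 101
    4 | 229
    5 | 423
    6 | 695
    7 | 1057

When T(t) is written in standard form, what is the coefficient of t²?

Write T(t) = at^4 + bt³ + ct² + dt + e; the 5 given values yield a linear system in the 5 coefficients.
Solving, the leading coefficient vanishes, and T(t) = 2t³ + 9t² - 9t - 7.
The coefficient of t² is 9.

9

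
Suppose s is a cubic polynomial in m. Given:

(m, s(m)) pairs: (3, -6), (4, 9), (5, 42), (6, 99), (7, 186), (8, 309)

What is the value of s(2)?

Write s(m) = am³ + bm² + cm + d; the 6 given values yield a linear system in the 4 coefficients.
Solving, s(m) = m³ - 3m² - m - 3.
Then s(2) = -9.

-9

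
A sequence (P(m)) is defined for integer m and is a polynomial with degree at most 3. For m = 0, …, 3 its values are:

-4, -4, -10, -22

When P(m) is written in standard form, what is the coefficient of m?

3

First differences: 0, -6, -12. Second differences: -6, -6.
Level-2 differences are constant, so P has degree 2.
Fitting a degree-2 polynomial gives P(m) = -3m² + 3m - 4.
The coefficient of m is 3.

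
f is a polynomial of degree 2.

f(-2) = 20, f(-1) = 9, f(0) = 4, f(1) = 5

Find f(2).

First differences: -11, -5, 1. Second differences: 6, 6.
Level-2 differences are constant, so f has degree 2.
Fitting a degree-2 polynomial gives f(x) = 3x² - 2x + 4.
Then f(2) = 12.

12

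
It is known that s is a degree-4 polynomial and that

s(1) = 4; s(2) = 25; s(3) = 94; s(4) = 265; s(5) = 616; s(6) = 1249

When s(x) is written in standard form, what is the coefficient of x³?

First differences: 21, 69, 171, 351, 633. Second differences: 48, 102, 180, 282. Third differences: 54, 78, 102. Fourth differences: 24, 24.
Level-4 differences are constant, so s has degree 4.
Fitting a degree-4 polynomial gives s(x) = x^4 - x³ + 5x² - 2x + 1.
The coefficient of x³ is -1.

-1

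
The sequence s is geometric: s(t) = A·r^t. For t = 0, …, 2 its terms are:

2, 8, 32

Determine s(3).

Consecutive ratio: 8/2 = 4, and 32/8 = 4, so r = 4.
Then A·4^0 = 2 gives A = 2, and s(t) = 2·4^t.
s(3) = 2·4^3 = 128.

128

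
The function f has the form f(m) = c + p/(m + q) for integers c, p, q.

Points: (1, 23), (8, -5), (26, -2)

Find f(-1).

7

(f(m) − c)(m + q) = p for each data point; the three points give a linear system in c and q, then p follows.
Solving: c = -1, q = -2, p = -24, so f(m) = -1 − 24/(m − 2).
Then f(-1) = -1 − 24/(-3) = 7.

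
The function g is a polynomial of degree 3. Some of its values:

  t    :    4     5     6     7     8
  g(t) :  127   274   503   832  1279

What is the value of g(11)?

Write g(t) = at³ + bt² + ct + d; the 5 given values yield a linear system in the 4 coefficients.
Solving, g(t) = 3t³ - 4t² - 1.
Then g(11) = 3508.

3508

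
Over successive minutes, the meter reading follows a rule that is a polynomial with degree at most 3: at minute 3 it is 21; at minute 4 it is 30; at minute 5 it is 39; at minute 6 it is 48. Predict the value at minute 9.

75

Write the value at t as Q(t).
First differences: 9, 9, 9.
Level-1 differences are constant, so Q has degree 1.
Fitting a degree-1 polynomial gives Q(t) = 9t - 6.
Then Q(9) = 75.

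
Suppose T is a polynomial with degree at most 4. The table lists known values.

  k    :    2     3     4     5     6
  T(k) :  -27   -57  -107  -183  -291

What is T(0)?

First differences: -30, -50, -76, -108. Second differences: -20, -26, -32. Third differences: -6, -6.
Level-3 differences are constant, so T has degree 3.
Fitting a degree-3 polynomial gives T(k) = -k³ - k² - 6k - 3.
The constant term is T(0) = -3.

-3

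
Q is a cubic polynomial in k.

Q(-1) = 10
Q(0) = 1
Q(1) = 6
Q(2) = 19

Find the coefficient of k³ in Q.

-1

Write Q(k) = ak³ + bk² + ck + d; the 4 given values yield a linear system in the 4 coefficients.
Solving, Q(k) = -k³ + 7k² - k + 1.
The coefficient of k³ is -1.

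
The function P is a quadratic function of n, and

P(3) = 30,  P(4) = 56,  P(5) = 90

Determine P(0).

0

Write P(n) = an² + bn + c; the 3 given values yield a linear system in the 3 coefficients.
Solving, P(n) = 4n² - 2n.
Then P(0) = 0.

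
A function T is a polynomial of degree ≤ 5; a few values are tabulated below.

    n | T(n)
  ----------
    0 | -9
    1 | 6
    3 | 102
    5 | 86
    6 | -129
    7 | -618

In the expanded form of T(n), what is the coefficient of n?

Write T(n) = an^5 + bn^4 + cn³ + dn² + en + p; the 6 given values yield a linear system in the 6 coefficients.
Solving, the leading coefficient vanishes, and T(n) = -n^4 + 4n³ + 8n² + 4n - 9.
The coefficient of n is 4.

4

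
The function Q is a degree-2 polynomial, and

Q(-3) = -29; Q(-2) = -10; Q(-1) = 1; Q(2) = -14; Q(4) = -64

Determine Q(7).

Write Q(m) = am² + bm + c; the 5 given values yield a linear system in the 3 coefficients.
Solving, Q(m) = -4m² - m + 4.
Then Q(7) = -199.

-199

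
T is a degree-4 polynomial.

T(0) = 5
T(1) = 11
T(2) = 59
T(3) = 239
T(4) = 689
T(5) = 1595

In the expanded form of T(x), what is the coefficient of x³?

First differences: 6, 48, 180, 450, 906. Second differences: 42, 132, 270, 456. Third differences: 90, 138, 186. Fourth differences: 48, 48.
Level-4 differences are constant, so T has degree 4.
Fitting a degree-4 polynomial gives T(x) = 2x^4 + 3x³ - 2x² + 3x + 5.
The coefficient of x³ is 3.

3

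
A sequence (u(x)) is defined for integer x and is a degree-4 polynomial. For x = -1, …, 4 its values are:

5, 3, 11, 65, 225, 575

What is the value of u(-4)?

71

First differences: -2, 8, 54, 160, 350. Second differences: 10, 46, 106, 190. Third differences: 36, 60, 84. Fourth differences: 24, 24.
Level-4 differences are constant, so u has degree 4.
Fitting a degree-4 polynomial gives u(x) = x^4 + 4x³ + 4x² - x + 3.
Then u(-4) = 71.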